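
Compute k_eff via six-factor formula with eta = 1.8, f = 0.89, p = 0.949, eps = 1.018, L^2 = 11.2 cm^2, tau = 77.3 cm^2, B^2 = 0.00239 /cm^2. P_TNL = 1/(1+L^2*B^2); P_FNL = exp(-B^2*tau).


k_inf = eta*f*p*eps = 1.8*0.89*0.949*1.018 = 1.547663
P_TNL = 1/(1 + L^2*B^2) = 1/(1 + 11.2*0.00239) = 0.9739298
P_FNL = exp(-B^2*tau) = exp(-0.00239*77.3) = 0.8313146
k_eff = k_inf * P_TNL * P_FNL = 1.547663 * 0.9739298 * 0.8313146
k_eff = 1.2531

1.2531


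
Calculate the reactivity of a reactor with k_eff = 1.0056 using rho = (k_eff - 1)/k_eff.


rho = (k_eff - 1) / k_eff
rho = (1.0056 - 1) / 1.0056
rho = 0.0055688

0.0055688


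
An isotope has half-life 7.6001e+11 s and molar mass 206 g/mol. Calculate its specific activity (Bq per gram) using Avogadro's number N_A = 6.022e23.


lambda = ln(2) / t_half = ln(2) / 7.6001e+11 = 9.120238e-13 /s
SA = lambda * N_A / M
SA = 9.120238e-13 * 6.022e23 / 206
SA = 2.6661e+09 Bq/g

2.6661e+09


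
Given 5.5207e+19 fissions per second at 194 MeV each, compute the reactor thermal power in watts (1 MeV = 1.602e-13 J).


P = fission_rate * E_MeV * 1.602e-13
P = 5.5207e+19 * 194 * 1.602e-13
P = 1.7158e+09 W

1.7158e+09


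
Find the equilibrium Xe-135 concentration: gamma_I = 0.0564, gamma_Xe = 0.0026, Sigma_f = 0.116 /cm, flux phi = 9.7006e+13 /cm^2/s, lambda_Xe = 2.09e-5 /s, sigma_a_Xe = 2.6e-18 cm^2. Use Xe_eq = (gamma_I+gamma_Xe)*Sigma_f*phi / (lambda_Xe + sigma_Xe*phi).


Xe_eq = (gamma_I + gamma_Xe) * Sigma_f * phi / (lambda_Xe + sigma_Xe * phi)
Numerator = (0.0564 + 0.0026) * 0.116 * 9.7006e+13 = 6.639091e+11
Denominator = 2.09e-5 + 2.6e-18 * 9.7006e+13 = 2.731156e-04
Xe_eq = 6.639091e+11 / 2.731156e-04 = 2.4309e+15 /cm^3

2.4309e+15


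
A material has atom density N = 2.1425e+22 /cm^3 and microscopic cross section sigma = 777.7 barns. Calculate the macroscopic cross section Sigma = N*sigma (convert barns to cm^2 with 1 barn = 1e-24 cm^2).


Sigma = N * sigma_barns * 1e-24
Sigma = 2.1425e+22 * 777.7 * 1e-24
Sigma = 16.662 /cm

16.662


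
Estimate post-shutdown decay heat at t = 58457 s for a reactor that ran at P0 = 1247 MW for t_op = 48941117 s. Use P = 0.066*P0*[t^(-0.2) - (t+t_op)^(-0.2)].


P/P0 = 0.066 * [t^(-0.2) - (t + t_op)^(-0.2)]
P/P0 = 0.066 * [58457^(-0.2) - (58457 + 48941117)^(-0.2)]
P/P0 = 0.066 * [0.1113353 - 0.02897087] = 0.005436052
P = 1247 * 0.005436052 = 6.7788 MW

6.7788


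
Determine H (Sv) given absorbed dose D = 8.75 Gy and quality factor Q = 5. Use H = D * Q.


H = D * Q
H = 8.75 * 5
H = 43.750 Sv

43.750


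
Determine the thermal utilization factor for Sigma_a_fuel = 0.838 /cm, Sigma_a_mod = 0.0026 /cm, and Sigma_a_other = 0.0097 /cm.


f = Sigma_a_fuel / (Sigma_a_fuel + Sigma_a_mod + Sigma_a_other)
f = 0.838 / (0.838 + 0.0026 + 0.0097)
f = 0.98553

0.98553


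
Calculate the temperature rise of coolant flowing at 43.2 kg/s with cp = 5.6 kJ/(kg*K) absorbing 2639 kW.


dT = Q / (m_dot * cp)
dT = 2639 / (43.2 * 5.6)
dT = 10.909 C

10.909


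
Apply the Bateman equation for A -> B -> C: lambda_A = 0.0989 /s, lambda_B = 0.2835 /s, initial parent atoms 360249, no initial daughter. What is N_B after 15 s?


N_B(t) = lambda_A * N_A0 / (lambda_B - lambda_A) * [exp(-lambda_A*t) - exp(-lambda_B*t)]
exp(-0.0989*15) = 0.2268423; exp(-0.2835*15) = 0.01422862
N_B = 0.0989 * 360249 / (0.2835 - 0.0989) * (0.2268423 - 0.01422862)
N_B = 41035

41035


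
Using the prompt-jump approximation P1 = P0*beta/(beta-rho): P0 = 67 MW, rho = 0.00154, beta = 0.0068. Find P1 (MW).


P1/P0 = beta / (beta - rho)
P1/P0 = 0.0068 / (0.0068 - 0.00154) = 1.292776
P1 = 67 * 1.292776 = 86.616 MW

86.616


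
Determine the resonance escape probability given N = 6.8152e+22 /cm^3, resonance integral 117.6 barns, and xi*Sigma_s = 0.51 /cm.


p = exp(-N * I * 1e-24 / (xi*Sigma_s))
p = exp(-6.8152e+22 * 117.6 * 1e-24 / 0.51)
p = 1.4964e-07

1.4964e-07


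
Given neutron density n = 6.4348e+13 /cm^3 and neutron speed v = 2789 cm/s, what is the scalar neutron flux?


phi = n * v
phi = 6.4348e+13 * 2789
phi = 1.7947e+17 /cm^2/s

1.7947e+17


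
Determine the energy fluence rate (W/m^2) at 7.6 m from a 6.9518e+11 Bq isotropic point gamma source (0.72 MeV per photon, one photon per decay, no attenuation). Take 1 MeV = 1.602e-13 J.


psi = A * E * 1.602e-13 / (4*pi*r^2)
psi = 6.9518e+11 * 0.72 * 1.602e-13 / (4*pi*7.6^2)
psi = 1.1047e-04 W/m^2

1.1047e-04


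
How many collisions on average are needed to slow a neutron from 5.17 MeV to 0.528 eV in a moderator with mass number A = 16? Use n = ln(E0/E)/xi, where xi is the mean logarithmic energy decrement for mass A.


xi = 1 + (A-1)^2/(2A)*ln((A-1)/(A+1)) = 0.1199467 (for A = 16)
n = ln(E0/E) / xi
n = ln(5.17e6 / 0.528) / 0.1199467
n = ln(9.791667e+06) / 0.1199467 = 134.20

134.20


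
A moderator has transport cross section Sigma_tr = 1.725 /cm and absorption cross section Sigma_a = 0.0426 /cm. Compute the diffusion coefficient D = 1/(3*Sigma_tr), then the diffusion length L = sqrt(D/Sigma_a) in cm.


D = 1 / (3 * Sigma_tr) = 1 / (3 * 1.725) = 0.1932367 cm
L = sqrt(D / Sigma_a)
L = sqrt(0.1932367 / 0.0426)
L = 2.1298 cm

2.1298


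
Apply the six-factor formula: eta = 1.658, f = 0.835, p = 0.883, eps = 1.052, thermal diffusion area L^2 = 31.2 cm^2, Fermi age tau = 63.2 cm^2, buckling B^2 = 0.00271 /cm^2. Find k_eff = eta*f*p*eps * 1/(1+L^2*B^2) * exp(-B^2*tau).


k_inf = eta*f*p*eps = 1.658*0.835*0.883*1.052 = 1.286019
P_TNL = 1/(1 + L^2*B^2) = 1/(1 + 31.2*0.00271) = 0.9220397
P_FNL = exp(-B^2*tau) = exp(-0.00271*63.2) = 0.8425924
k_eff = k_inf * P_TNL * P_FNL = 1.286019 * 0.9220397 * 0.8425924
k_eff = 0.99911

0.99911


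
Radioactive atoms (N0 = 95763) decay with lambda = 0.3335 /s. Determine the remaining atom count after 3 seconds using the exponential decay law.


N = N0 * exp(-lambda * t)
N = 95763 * exp(-0.3335 * 3)
N = 35212

35212


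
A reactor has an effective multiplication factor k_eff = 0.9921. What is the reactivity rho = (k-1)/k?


rho = (k_eff - 1) / k_eff
rho = (0.9921 - 1) / 0.9921
rho = -0.0079629

-0.0079629


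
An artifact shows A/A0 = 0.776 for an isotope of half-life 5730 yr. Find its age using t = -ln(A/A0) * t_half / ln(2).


lambda = ln(2) / t_half = ln(2) / 5730 = 1.209681e-04 /yr
t = -ln(A/A0) / lambda
t = -ln(0.776) / 1.209681e-04
t = 2096.4 yr

2096.4


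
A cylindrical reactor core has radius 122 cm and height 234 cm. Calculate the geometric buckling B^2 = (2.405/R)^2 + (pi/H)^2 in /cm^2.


B^2 = (2.405/R)^2 + (pi/H)^2
B^2 = (2.405/122)^2 + (pi/234)^2
B^2 = 5.6885e-04 /cm^2

5.6885e-04


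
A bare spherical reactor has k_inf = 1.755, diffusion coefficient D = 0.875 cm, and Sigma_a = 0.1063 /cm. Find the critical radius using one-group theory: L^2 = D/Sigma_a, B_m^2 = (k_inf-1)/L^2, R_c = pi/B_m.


L^2 = D / Sigma_a = 0.875 / 0.1063 = 8.231421 cm^2
B_m^2 = (k_inf - 1) / L^2 = (1.755 - 1) / 8.231421 = 0.09172171 /cm^2
For a bare sphere: B_g = pi/R, so R_c = pi / sqrt(B_m^2)
R_c = pi / sqrt(0.09172171) = 10.373 cm

10.373


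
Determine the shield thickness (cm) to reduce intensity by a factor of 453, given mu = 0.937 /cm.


x = ln(factor) / mu
x = ln(453) / 0.937
x = 6.5271 cm

6.5271


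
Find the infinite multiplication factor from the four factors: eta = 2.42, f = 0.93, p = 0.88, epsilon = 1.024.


k_inf = eta * f * p * epsilon
k_inf = 2.42 * 0.93 * 0.88 * 1.024
k_inf = 2.0281

2.0281


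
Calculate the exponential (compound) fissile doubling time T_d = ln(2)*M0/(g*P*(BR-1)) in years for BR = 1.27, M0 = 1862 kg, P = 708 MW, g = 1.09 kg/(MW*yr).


Breeding gain G = BR - 1 = 1.27 - 1 = 0.27
Fissile production rate = g * P * G = 1.09 * 708 * 0.27 = 208.3644 kg/yr
T_d = ln(2) * M0 / (g * P * G)
T_d = ln(2) * 1862 / 208.3644 = 6.1941 yr

6.1941


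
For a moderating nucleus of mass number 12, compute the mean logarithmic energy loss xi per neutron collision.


xi = 1 + (A-1)^2/(2A) * ln((A-1)/(A+1))
xi = 1 + (12-1)^2/(2*12) * ln((12-1)/(12 +1))
xi = 0.15777

0.15777


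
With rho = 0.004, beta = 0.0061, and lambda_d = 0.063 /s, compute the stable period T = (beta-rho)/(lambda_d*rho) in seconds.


T = (beta - rho) / (lambda_d * rho)
T = (0.0061 - 0.004) / (0.063 * 0.004)
T = 8.3333 s

8.3333


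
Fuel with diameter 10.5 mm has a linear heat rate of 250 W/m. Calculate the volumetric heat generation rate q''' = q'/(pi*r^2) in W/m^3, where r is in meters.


r = D / 2 / 1000 = 10.5 / 2 / 1000 = 0.00525 m
q''' = q' / (pi * r^2)
q''' = 250 / (pi * 0.00525^2)
q''' = 2.8872e+06 W/m^3

2.8872e+06


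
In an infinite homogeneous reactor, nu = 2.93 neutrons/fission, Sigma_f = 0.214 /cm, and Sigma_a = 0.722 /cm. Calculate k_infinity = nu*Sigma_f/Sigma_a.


k_inf = nu * Sigma_f / Sigma_a
k_inf = 2.93 * 0.214 / 0.722
k_inf = 0.86845

0.86845


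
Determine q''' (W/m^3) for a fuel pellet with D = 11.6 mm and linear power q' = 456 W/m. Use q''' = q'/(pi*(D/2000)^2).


r = D / 2 / 1000 = 11.6 / 2 / 1000 = 0.0058 m
q''' = q' / (pi * r^2)
q''' = 456 / (pi * 0.0058^2)
q''' = 4.3148e+06 W/m^3

4.3148e+06


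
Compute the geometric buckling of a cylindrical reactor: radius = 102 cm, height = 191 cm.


B^2 = (2.405/R)^2 + (pi/H)^2
B^2 = (2.405/102)^2 + (pi/191)^2
B^2 = 8.2648e-04 /cm^2

8.2648e-04


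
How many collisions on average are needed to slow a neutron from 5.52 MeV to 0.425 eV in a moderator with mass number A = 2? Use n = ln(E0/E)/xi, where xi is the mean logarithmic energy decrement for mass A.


xi = 1 + (A-1)^2/(2A)*ln((A-1)/(A+1)) = 0.7253469 (for A = 2)
n = ln(E0/E) / xi
n = ln(5.52e6 / 0.425) / 0.7253469
n = ln(1.298824e+07) / 0.7253469 = 22.582

22.582


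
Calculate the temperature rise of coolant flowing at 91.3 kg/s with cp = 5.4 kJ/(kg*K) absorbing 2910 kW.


dT = Q / (m_dot * cp)
dT = 2910 / (91.3 * 5.4)
dT = 5.9024 C

5.9024


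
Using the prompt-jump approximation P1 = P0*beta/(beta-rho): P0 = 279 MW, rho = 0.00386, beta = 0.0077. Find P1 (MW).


P1/P0 = beta / (beta - rho)
P1/P0 = 0.0077 / (0.0077 - 0.00386) = 2.005208
P1 = 279 * 2.005208 = 559.45 MW

559.45


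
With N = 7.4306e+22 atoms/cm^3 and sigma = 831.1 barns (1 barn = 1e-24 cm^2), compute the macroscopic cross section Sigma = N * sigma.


Sigma = N * sigma_barns * 1e-24
Sigma = 7.4306e+22 * 831.1 * 1e-24
Sigma = 61.756 /cm

61.756


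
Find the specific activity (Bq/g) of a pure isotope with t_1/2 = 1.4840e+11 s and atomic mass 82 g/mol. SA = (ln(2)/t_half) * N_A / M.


lambda = ln(2) / t_half = ln(2) / 1.4840e+11 = 4.670803e-12 /s
SA = lambda * N_A / M
SA = 4.670803e-12 * 6.022e23 / 82
SA = 3.4302e+10 Bq/g

3.4302e+10


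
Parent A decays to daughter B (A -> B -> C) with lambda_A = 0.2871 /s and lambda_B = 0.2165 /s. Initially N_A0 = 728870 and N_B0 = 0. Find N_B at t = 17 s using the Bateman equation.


N_B(t) = lambda_A * N_A0 / (lambda_B - lambda_A) * [exp(-lambda_A*t) - exp(-lambda_B*t)]
exp(-0.2871*17) = 0.007591698; exp(-0.2165*17) = 0.02521037
N_B = 0.2871 * 728870 / (0.2165 - 0.2871) * (0.007591698 - 0.02521037)
N_B = 52222

52222


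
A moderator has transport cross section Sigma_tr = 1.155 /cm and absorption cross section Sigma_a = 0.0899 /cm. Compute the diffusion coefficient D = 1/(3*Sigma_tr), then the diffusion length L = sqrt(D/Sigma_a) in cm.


D = 1 / (3 * Sigma_tr) = 1 / (3 * 1.155) = 0.2886003 cm
L = sqrt(D / Sigma_a)
L = sqrt(0.2886003 / 0.0899)
L = 1.7917 cm

1.7917


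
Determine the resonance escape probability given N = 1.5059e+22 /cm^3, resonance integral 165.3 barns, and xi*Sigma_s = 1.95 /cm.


p = exp(-N * I * 1e-24 / (xi*Sigma_s))
p = exp(-1.5059e+22 * 165.3 * 1e-24 / 1.95)
p = 0.27900

0.27900


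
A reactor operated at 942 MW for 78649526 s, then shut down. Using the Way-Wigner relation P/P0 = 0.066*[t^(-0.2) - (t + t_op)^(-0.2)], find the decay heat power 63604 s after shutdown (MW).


P/P0 = 0.066 * [t^(-0.2) - (t + t_op)^(-0.2)]
P/P0 = 0.066 * [63604^(-0.2) - (63604 + 78649526)^(-0.2)]
P/P0 = 0.066 * [0.1094720 - 0.02635060] = 0.005486012
P = 942 * 0.005486012 = 5.1678 MW

5.1678


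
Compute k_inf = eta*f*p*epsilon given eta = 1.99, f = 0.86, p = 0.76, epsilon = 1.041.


k_inf = eta * f * p * epsilon
k_inf = 1.99 * 0.86 * 0.76 * 1.041
k_inf = 1.3540

1.3540


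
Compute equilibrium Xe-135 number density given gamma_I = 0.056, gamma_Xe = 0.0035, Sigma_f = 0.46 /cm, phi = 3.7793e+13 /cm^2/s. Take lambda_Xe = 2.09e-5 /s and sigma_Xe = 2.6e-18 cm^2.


Xe_eq = (gamma_I + gamma_Xe) * Sigma_f * phi / (lambda_Xe + sigma_Xe * phi)
Numerator = (0.056 + 0.0035) * 0.46 * 3.7793e+13 = 1.034394e+12
Denominator = 2.09e-5 + 2.6e-18 * 3.7793e+13 = 1.191618e-04
Xe_eq = 1.034394e+12 / 1.191618e-04 = 8.6806e+15 /cm^3

8.6806e+15


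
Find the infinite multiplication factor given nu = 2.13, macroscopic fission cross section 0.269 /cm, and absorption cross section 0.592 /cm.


k_inf = nu * Sigma_f / Sigma_a
k_inf = 2.13 * 0.269 / 0.592
k_inf = 0.96785

0.96785


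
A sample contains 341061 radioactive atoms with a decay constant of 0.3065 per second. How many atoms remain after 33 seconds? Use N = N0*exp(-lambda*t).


N = N0 * exp(-lambda * t)
N = 341061 * exp(-0.3065 * 33)
N = 13.809

13.809


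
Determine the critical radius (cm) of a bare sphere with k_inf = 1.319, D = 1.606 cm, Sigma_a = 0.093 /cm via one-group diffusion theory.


L^2 = D / Sigma_a = 1.606 / 0.093 = 17.26882 cm^2
B_m^2 = (k_inf - 1) / L^2 = (1.319 - 1) / 17.26882 = 0.01847260 /cm^2
For a bare sphere: B_g = pi/R, so R_c = pi / sqrt(B_m^2)
R_c = pi / sqrt(0.01847260) = 23.115 cm

23.115


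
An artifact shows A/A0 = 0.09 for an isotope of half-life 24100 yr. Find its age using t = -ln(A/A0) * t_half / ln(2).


lambda = ln(2) / t_half = ln(2) / 24100 = 2.876129e-05 /yr
t = -ln(A/A0) / lambda
t = -ln(0.09) / 2.876129e-05
t = 83722 yr

83722


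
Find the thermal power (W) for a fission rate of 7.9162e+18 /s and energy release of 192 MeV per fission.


P = fission_rate * E_MeV * 1.602e-13
P = 7.9162e+18 * 192 * 1.602e-13
P = 2.4349e+08 W

2.4349e+08


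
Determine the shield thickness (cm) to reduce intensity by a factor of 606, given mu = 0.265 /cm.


x = ln(factor) / mu
x = ln(606) / 0.265
x = 24.177 cm

24.177


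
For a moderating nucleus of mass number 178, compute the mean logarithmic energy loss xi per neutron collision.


xi = 1 + (A-1)^2/(2A) * ln((A-1)/(A+1))
xi = 1 + (178-1)^2/(2*178) * ln((178-1)/(178 +1))
xi = 0.011194

0.011194


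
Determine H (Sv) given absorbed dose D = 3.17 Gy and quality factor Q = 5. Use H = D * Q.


H = D * Q
H = 3.17 * 5
H = 15.850 Sv

15.850


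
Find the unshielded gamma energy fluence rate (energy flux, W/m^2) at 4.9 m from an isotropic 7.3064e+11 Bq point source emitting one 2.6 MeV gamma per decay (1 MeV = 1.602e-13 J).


psi = A * E * 1.602e-13 / (4*pi*r^2)
psi = 7.3064e+11 * 2.6 * 1.602e-13 / (4*pi*4.9^2)
psi = 0.0010086 W/m^2

0.0010086


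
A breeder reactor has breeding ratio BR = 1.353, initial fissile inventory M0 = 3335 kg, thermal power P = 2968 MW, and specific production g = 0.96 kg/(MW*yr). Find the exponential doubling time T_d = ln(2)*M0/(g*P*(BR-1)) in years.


Breeding gain G = BR - 1 = 1.353 - 1 = 0.353
Fissile production rate = g * P * G = 0.96 * 2968 * 0.353 = 1005.79584 kg/yr
T_d = ln(2) * M0 / (g * P * G)
T_d = ln(2) * 3335 / 1005.79584 = 2.2983 yr

2.2983


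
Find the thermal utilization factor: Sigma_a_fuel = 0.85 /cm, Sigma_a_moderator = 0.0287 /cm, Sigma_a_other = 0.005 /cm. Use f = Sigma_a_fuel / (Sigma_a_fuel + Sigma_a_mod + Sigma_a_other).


f = Sigma_a_fuel / (Sigma_a_fuel + Sigma_a_mod + Sigma_a_other)
f = 0.85 / (0.85 + 0.0287 + 0.005)
f = 0.96186

0.96186


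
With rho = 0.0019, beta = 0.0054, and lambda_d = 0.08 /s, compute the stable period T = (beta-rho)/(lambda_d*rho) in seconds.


T = (beta - rho) / (lambda_d * rho)
T = (0.0054 - 0.0019) / (0.08 * 0.0019)
T = 23.026 s

23.026


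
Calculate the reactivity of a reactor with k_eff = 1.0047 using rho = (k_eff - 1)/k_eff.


rho = (k_eff - 1) / k_eff
rho = (1.0047 - 1) / 1.0047
rho = 0.0046780

0.0046780


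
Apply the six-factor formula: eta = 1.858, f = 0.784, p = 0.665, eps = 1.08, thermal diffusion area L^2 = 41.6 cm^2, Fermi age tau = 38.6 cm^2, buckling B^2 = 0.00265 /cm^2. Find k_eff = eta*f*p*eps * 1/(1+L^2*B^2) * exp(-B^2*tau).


k_inf = eta*f*p*eps = 1.858*0.784*0.665*1.08 = 1.046182
P_TNL = 1/(1 + L^2*B^2) = 1/(1 + 41.6*0.00265) = 0.9007062
P_FNL = exp(-B^2*tau) = exp(-0.00265*38.6) = 0.9027677
k_eff = k_inf * P_TNL * P_FNL = 1.046182 * 0.9007062 * 0.9027677
k_eff = 0.85068

0.85068


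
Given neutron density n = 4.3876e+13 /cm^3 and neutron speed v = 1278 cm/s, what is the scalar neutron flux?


phi = n * v
phi = 4.3876e+13 * 1278
phi = 5.6074e+16 /cm^2/s

5.6074e+16


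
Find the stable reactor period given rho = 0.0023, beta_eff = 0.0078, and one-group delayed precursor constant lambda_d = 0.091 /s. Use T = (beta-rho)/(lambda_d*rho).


T = (beta - rho) / (lambda_d * rho)
T = (0.0078 - 0.0023) / (0.091 * 0.0023)
T = 26.278 s

26.278


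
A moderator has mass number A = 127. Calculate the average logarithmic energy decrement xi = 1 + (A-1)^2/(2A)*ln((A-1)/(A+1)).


xi = 1 + (A-1)^2/(2A) * ln((A-1)/(A+1))
xi = 1 + (127-1)^2/(2*127) * ln((127-1)/(127 +1))
xi = 0.015666

0.015666


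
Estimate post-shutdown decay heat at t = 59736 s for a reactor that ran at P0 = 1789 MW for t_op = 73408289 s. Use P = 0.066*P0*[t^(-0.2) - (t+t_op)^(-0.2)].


P/P0 = 0.066 * [t^(-0.2) - (t + t_op)^(-0.2)]
P/P0 = 0.066 * [59736^(-0.2) - (59736 + 73408289)^(-0.2)]
P/P0 = 0.066 * [0.1108544 - 0.02671655] = 0.005553098
P = 1789 * 0.005553098 = 9.9345 MW

9.9345


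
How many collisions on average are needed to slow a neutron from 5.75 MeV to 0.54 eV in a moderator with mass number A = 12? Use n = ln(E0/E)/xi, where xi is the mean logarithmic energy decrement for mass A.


xi = 1 + (A-1)^2/(2A)*ln((A-1)/(A+1)) = 0.1577690 (for A = 12)
n = ln(E0/E) / xi
n = ln(5.75e6 / 0.54) / 0.1577690
n = ln(1.064815e+07) / 0.1577690 = 102.56

102.56


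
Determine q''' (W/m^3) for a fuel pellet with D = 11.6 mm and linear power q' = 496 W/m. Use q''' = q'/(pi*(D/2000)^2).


r = D / 2 / 1000 = 11.6 / 2 / 1000 = 0.0058 m
q''' = q' / (pi * r^2)
q''' = 496 / (pi * 0.0058^2)
q''' = 4.6933e+06 W/m^3

4.6933e+06


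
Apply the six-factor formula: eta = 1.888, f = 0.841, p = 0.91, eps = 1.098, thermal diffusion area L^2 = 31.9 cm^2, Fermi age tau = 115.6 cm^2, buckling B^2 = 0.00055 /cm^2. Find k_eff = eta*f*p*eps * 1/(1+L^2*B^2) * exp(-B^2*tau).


k_inf = eta*f*p*eps = 1.888*0.841*0.91*1.098 = 1.586506
P_TNL = 1/(1 + L^2*B^2) = 1/(1 + 31.9*0.00055) = 0.9827575
P_FNL = exp(-B^2*tau) = exp(-0.00055*115.6) = 0.9383990
k_eff = k_inf * P_TNL * P_FNL = 1.586506 * 0.9827575 * 0.9383990
k_eff = 1.4631

1.4631


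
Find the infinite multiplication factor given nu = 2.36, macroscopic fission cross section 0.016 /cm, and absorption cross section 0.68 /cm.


k_inf = nu * Sigma_f / Sigma_a
k_inf = 2.36 * 0.016 / 0.68
k_inf = 0.055529

0.055529


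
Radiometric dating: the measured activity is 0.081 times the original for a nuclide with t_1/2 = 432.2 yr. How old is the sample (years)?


lambda = ln(2) / t_half = ln(2) / 432.2 = 0.001603765 /yr
t = -ln(A/A0) / lambda
t = -ln(0.081) / 0.001603765
t = 1567.1 yr

1567.1


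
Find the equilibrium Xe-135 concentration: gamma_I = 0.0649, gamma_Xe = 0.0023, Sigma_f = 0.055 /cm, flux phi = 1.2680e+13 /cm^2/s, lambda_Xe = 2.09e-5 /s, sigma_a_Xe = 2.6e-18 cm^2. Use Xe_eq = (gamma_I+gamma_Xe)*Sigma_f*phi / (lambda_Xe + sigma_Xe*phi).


Xe_eq = (gamma_I + gamma_Xe) * Sigma_f * phi / (lambda_Xe + sigma_Xe * phi)
Numerator = (0.0649 + 0.0023) * 0.055 * 1.2680e+13 = 4.686528e+10
Denominator = 2.09e-5 + 2.6e-18 * 1.2680e+13 = 5.386800e-05
Xe_eq = 4.686528e+10 / 5.386800e-05 = 8.7000e+14 /cm^3

8.7000e+14


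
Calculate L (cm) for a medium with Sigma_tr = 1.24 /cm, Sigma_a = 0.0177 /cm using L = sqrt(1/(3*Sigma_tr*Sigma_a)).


D = 1 / (3 * Sigma_tr) = 1 / (3 * 1.24) = 0.2688172 cm
L = sqrt(D / Sigma_a)
L = sqrt(0.2688172 / 0.0177)
L = 3.8971 cm

3.8971


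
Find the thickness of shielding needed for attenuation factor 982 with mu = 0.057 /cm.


x = ln(factor) / mu
x = ln(982) / 0.057
x = 120.87 cm

120.87


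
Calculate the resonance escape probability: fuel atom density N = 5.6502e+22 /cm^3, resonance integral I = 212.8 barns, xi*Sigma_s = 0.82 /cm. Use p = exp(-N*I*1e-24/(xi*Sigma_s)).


p = exp(-N * I * 1e-24 / (xi*Sigma_s))
p = exp(-5.6502e+22 * 212.8 * 1e-24 / 0.82)
p = 4.2851e-07

4.2851e-07


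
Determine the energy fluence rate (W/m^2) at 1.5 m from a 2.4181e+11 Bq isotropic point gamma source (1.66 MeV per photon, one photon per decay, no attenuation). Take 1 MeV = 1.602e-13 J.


psi = A * E * 1.602e-13 / (4*pi*r^2)
psi = 2.4181e+11 * 1.66 * 1.602e-13 / (4*pi*1.5^2)
psi = 0.0022743 W/m^2

0.0022743


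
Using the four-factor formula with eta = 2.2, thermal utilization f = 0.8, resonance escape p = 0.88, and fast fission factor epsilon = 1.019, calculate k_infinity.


k_inf = eta * f * p * epsilon
k_inf = 2.2 * 0.8 * 0.88 * 1.019
k_inf = 1.5782

1.5782


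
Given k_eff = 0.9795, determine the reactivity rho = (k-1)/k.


rho = (k_eff - 1) / k_eff
rho = (0.9795 - 1) / 0.9795
rho = -0.020929

-0.020929


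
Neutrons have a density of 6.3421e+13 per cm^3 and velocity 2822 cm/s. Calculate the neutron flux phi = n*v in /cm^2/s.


phi = n * v
phi = 6.3421e+13 * 2822
phi = 1.7897e+17 /cm^2/s

1.7897e+17


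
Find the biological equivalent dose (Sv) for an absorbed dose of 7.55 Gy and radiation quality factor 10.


H = D * Q
H = 7.55 * 10
H = 75.500 Sv

75.500


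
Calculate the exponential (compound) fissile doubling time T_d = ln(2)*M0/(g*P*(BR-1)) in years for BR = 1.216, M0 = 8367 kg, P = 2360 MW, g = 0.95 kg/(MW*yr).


Breeding gain G = BR - 1 = 1.216 - 1 = 0.216
Fissile production rate = g * P * G = 0.95 * 2360 * 0.216 = 484.272 kg/yr
T_d = ln(2) * M0 / (g * P * G)
T_d = ln(2) * 8367 / 484.272 = 11.976 yr

11.976


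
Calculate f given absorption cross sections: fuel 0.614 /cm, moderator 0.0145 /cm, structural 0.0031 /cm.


f = Sigma_a_fuel / (Sigma_a_fuel + Sigma_a_mod + Sigma_a_other)
f = 0.614 / (0.614 + 0.0145 + 0.0031)
f = 0.97213

0.97213


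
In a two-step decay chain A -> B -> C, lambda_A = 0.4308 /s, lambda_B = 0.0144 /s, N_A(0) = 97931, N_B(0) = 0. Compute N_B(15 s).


N_B(t) = lambda_A * N_A0 / (lambda_B - lambda_A) * [exp(-lambda_A*t) - exp(-lambda_B*t)]
exp(-0.4308*15) = 0.001561669; exp(-0.0144*15) = 0.8057353
N_B = 0.4308 * 97931 / (0.0144 - 0.4308) * (0.001561669 - 0.8057353)
N_B = 81477

81477


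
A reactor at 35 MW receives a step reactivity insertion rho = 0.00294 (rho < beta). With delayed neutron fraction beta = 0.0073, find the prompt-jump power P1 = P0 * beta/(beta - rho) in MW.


P1/P0 = beta / (beta - rho)
P1/P0 = 0.0073 / (0.0073 - 0.00294) = 1.674312
P1 = 35 * 1.674312 = 58.601 MW

58.601


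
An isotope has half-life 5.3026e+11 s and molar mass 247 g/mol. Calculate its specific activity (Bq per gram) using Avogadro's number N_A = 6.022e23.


lambda = ln(2) / t_half = ln(2) / 5.3026e+11 = 1.307184e-12 /s
SA = lambda * N_A / M
SA = 1.307184e-12 * 6.022e23 / 247
SA = 3.1870e+09 Bq/g

3.1870e+09


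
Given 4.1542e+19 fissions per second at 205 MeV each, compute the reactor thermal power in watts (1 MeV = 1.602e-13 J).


P = fission_rate * E_MeV * 1.602e-13
P = 4.1542e+19 * 205 * 1.602e-13
P = 1.3643e+09 W

1.3643e+09


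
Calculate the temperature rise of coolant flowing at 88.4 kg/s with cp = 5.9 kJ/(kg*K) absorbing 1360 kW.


dT = Q / (m_dot * cp)
dT = 1360 / (88.4 * 5.9)
dT = 2.6076 C

2.6076


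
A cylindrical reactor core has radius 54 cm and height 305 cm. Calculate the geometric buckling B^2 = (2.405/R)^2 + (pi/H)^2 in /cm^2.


B^2 = (2.405/R)^2 + (pi/H)^2
B^2 = (2.405/54)^2 + (pi/305)^2
B^2 = 0.0020896 /cm^2

0.0020896


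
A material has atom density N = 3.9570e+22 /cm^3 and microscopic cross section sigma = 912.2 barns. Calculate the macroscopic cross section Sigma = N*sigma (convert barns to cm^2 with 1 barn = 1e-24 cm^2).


Sigma = N * sigma_barns * 1e-24
Sigma = 3.9570e+22 * 912.2 * 1e-24
Sigma = 36.096 /cm

36.096


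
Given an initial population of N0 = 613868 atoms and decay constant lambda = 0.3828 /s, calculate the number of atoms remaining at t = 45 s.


N = N0 * exp(-lambda * t)
N = 613868 * exp(-0.3828 * 45)
N = 0.020273

0.020273


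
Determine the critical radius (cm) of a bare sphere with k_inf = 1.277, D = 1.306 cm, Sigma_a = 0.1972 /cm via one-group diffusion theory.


L^2 = D / Sigma_a = 1.306 / 0.1972 = 6.622718 cm^2
B_m^2 = (k_inf - 1) / L^2 = (1.277 - 1) / 6.622718 = 0.04182573 /cm^2
For a bare sphere: B_g = pi/R, so R_c = pi / sqrt(B_m^2)
R_c = pi / sqrt(0.04182573) = 15.361 cm

15.361


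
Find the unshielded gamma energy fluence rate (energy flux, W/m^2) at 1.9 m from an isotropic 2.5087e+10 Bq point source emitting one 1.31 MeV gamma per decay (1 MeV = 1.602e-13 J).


psi = A * E * 1.602e-13 / (4*pi*r^2)
psi = 2.5087e+10 * 1.31 * 1.602e-13 / (4*pi*1.9^2)
psi = 1.1606e-04 W/m^2

1.1606e-04


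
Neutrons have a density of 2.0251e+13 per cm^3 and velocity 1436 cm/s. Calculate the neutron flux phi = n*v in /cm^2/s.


phi = n * v
phi = 2.0251e+13 * 1436
phi = 2.9080e+16 /cm^2/s

2.9080e+16


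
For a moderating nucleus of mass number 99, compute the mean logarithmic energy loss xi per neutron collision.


xi = 1 + (A-1)^2/(2A) * ln((A-1)/(A+1))
xi = 1 + (99-1)^2/(2*99) * ln((99-1)/(99 +1))
xi = 0.020067

0.020067


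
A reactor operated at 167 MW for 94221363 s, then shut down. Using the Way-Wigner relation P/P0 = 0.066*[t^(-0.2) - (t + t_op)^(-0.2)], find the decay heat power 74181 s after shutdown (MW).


P/P0 = 0.066 * [t^(-0.2) - (t + t_op)^(-0.2)]
P/P0 = 0.066 * [74181^(-0.2) - (74181 + 94221363)^(-0.2)]
P/P0 = 0.066 * [0.1061552 - 0.02541568] = 0.005328808
P = 167 * 0.005328808 = 0.88991 MW

0.88991


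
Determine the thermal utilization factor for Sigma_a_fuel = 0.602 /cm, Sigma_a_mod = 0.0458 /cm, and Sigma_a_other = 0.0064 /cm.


f = Sigma_a_fuel / (Sigma_a_fuel + Sigma_a_mod + Sigma_a_other)
f = 0.602 / (0.602 + 0.0458 + 0.0064)
f = 0.92021

0.92021


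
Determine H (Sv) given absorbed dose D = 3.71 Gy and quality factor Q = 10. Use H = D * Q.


H = D * Q
H = 3.71 * 10
H = 37.100 Sv

37.100


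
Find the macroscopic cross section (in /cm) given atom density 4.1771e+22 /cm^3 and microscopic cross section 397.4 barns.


Sigma = N * sigma_barns * 1e-24
Sigma = 4.1771e+22 * 397.4 * 1e-24
Sigma = 16.600 /cm

16.600


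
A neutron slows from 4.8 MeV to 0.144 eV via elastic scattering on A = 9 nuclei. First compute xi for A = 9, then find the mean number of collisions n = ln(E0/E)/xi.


xi = 1 + (A-1)^2/(2A)*ln((A-1)/(A+1)) = 0.2066007 (for A = 9)
n = ln(E0/E) / xi
n = ln(4.8e6 / 0.144) / 0.2066007
n = ln(3.333333e+07) / 0.2066007 = 83.843

83.843


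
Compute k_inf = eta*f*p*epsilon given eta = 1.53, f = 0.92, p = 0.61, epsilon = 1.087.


k_inf = eta * f * p * epsilon
k_inf = 1.53 * 0.92 * 0.61 * 1.087
k_inf = 0.93334

0.93334


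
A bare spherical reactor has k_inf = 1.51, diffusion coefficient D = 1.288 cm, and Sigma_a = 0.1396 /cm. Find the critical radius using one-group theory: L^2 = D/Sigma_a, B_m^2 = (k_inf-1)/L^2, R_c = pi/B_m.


L^2 = D / Sigma_a = 1.288 / 0.1396 = 9.226361 cm^2
B_m^2 = (k_inf - 1) / L^2 = (1.51 - 1) / 9.226361 = 0.05527640 /cm^2
For a bare sphere: B_g = pi/R, so R_c = pi / sqrt(B_m^2)
R_c = pi / sqrt(0.05527640) = 13.362 cm

13.362


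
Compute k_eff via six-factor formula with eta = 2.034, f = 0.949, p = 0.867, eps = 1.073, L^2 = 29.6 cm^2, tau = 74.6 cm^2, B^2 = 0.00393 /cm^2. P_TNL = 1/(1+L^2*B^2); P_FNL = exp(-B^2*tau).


k_inf = eta*f*p*eps = 2.034*0.949*0.867*1.073 = 1.795709
P_TNL = 1/(1 + L^2*B^2) = 1/(1 + 29.6*0.00393) = 0.8957941
P_FNL = exp(-B^2*tau) = exp(-0.00393*74.6) = 0.7458894
k_eff = k_inf * P_TNL * P_FNL = 1.795709 * 0.8957941 * 0.7458894
k_eff = 1.1998

1.1998


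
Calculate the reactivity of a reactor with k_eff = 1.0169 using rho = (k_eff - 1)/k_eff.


rho = (k_eff - 1) / k_eff
rho = (1.0169 - 1) / 1.0169
rho = 0.016619

0.016619


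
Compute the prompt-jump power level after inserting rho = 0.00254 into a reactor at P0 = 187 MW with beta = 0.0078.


P1/P0 = beta / (beta - rho)
P1/P0 = 0.0078 / (0.0078 - 0.00254) = 1.482890
P1 = 187 * 1.482890 = 277.30 MW

277.30


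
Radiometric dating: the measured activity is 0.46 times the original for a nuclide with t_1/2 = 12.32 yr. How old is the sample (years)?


lambda = ln(2) / t_half = ln(2) / 12.32 = 0.05626195 /yr
t = -ln(A/A0) / lambda
t = -ln(0.46) / 0.05626195
t = 13.802 yr

13.802


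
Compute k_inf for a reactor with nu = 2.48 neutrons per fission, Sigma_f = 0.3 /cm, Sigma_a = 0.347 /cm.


k_inf = nu * Sigma_f / Sigma_a
k_inf = 2.48 * 0.3 / 0.347
k_inf = 2.1441

2.1441


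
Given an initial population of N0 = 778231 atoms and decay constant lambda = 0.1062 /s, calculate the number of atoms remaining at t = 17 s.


N = N0 * exp(-lambda * t)
N = 778231 * exp(-0.1062 * 17)
N = 127948

127948


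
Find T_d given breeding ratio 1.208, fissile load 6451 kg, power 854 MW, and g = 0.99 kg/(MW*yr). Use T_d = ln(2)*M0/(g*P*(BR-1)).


Breeding gain G = BR - 1 = 1.208 - 1 = 0.208
Fissile production rate = g * P * G = 0.99 * 854 * 0.208 = 175.85568 kg/yr
T_d = ln(2) * M0 / (g * P * G)
T_d = ln(2) * 6451 / 175.85568 = 25.427 yr

25.427


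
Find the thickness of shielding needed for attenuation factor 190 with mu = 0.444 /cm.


x = ln(factor) / mu
x = ln(190) / 0.444
x = 11.818 cm

11.818


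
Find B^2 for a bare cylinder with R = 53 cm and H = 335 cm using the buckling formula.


B^2 = (2.405/R)^2 + (pi/H)^2
B^2 = (2.405/53)^2 + (pi/335)^2
B^2 = 0.0021470 /cm^2

0.0021470


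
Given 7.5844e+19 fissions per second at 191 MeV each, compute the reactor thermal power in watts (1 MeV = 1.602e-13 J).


P = fission_rate * E_MeV * 1.602e-13
P = 7.5844e+19 * 191 * 1.602e-13
P = 2.3207e+09 W

2.3207e+09


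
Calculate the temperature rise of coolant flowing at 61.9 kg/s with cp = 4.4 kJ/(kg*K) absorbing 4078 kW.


dT = Q / (m_dot * cp)
dT = 4078 / (61.9 * 4.4)
dT = 14.973 C

14.973


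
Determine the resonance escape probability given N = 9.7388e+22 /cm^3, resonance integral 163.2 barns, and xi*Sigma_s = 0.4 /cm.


p = exp(-N * I * 1e-24 / (xi*Sigma_s))
p = exp(-9.7388e+22 * 163.2 * 1e-24 / 0.4)
p = 5.5413e-18

5.5413e-18


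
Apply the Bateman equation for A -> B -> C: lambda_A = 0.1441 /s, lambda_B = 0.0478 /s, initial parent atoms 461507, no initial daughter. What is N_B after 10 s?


N_B(t) = lambda_A * N_A0 / (lambda_B - lambda_A) * [exp(-lambda_A*t) - exp(-lambda_B*t)]
exp(-0.1441*10) = 0.2366909; exp(-0.0478*10) = 0.6200222
N_B = 0.1441 * 461507 / (0.0478 - 0.1441) * (0.2366909 - 0.6200222)
N_B = 264722

264722


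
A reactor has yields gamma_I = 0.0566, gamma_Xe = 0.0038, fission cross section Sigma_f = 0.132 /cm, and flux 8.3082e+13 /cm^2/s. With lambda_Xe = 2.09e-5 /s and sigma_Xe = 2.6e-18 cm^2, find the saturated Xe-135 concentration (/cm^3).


Xe_eq = (gamma_I + gamma_Xe) * Sigma_f * phi / (lambda_Xe + sigma_Xe * phi)
Numerator = (0.0566 + 0.0038) * 0.132 * 8.3082e+13 = 6.623962e+11
Denominator = 2.09e-5 + 2.6e-18 * 8.3082e+13 = 2.369132e-04
Xe_eq = 6.623962e+11 / 2.369132e-04 = 2.7959e+15 /cm^3

2.7959e+15


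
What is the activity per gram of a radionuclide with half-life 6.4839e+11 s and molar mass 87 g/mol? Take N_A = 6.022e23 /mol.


lambda = ln(2) / t_half = ln(2) / 6.4839e+11 = 1.069028e-12 /s
SA = lambda * N_A / M
SA = 1.069028e-12 * 6.022e23 / 87
SA = 7.3996e+09 Bq/g

7.3996e+09


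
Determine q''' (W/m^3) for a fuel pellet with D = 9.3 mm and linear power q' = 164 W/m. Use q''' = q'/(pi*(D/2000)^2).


r = D / 2 / 1000 = 9.3 / 2 / 1000 = 0.00465 m
q''' = q' / (pi * r^2)
q''' = 164 / (pi * 0.00465^2)
q''' = 2.4143e+06 W/m^3

2.4143e+06


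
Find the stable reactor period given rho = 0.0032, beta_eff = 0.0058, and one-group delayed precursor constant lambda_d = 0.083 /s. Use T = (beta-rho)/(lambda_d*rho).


T = (beta - rho) / (lambda_d * rho)
T = (0.0058 - 0.0032) / (0.083 * 0.0032)
T = 9.7892 s

9.7892


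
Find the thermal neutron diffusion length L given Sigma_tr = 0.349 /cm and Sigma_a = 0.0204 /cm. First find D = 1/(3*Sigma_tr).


D = 1 / (3 * Sigma_tr) = 1 / (3 * 0.349) = 0.9551098 cm
L = sqrt(D / Sigma_a)
L = sqrt(0.9551098 / 0.0204)
L = 6.8424 cm

6.8424


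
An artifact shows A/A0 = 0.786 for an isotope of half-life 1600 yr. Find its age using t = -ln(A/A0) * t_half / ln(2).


lambda = ln(2) / t_half = ln(2) / 1600 = 4.332170e-04 /yr
t = -ln(A/A0) / lambda
t = -ln(0.786) / 4.332170e-04
t = 555.84 yr

555.84


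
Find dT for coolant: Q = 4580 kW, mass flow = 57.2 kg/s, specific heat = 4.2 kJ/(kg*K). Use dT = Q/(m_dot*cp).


dT = Q / (m_dot * cp)
dT = 4580 / (57.2 * 4.2)
dT = 19.064 C

19.064


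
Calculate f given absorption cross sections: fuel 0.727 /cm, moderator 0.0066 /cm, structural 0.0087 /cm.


f = Sigma_a_fuel / (Sigma_a_fuel + Sigma_a_mod + Sigma_a_other)
f = 0.727 / (0.727 + 0.0066 + 0.0087)
f = 0.97939

0.97939


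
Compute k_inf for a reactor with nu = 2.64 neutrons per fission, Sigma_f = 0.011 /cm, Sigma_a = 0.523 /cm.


k_inf = nu * Sigma_f / Sigma_a
k_inf = 2.64 * 0.011 / 0.523
k_inf = 0.055526

0.055526


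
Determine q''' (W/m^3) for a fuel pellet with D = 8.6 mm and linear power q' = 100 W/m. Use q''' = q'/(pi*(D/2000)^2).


r = D / 2 / 1000 = 8.6 / 2 / 1000 = 0.0043 m
q''' = q' / (pi * r^2)
q''' = 100 / (pi * 0.0043^2)
q''' = 1.7215e+06 W/m^3

1.7215e+06


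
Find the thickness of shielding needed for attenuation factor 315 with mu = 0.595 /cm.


x = ln(factor) / mu
x = ln(315) / 0.595
x = 9.6682 cm

9.6682


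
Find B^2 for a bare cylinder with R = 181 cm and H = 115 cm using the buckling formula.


B^2 = (2.405/R)^2 + (pi/H)^2
B^2 = (2.405/181)^2 + (pi/115)^2
B^2 = 9.2284e-04 /cm^2

9.2284e-04


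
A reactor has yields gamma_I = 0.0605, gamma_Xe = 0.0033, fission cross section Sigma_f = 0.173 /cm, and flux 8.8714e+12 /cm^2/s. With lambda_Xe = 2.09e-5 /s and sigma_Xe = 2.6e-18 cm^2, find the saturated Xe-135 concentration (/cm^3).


Xe_eq = (gamma_I + gamma_Xe) * Sigma_f * phi / (lambda_Xe + sigma_Xe * phi)
Numerator = (0.0605 + 0.0033) * 0.173 * 8.8714e+12 = 9.791719e+10
Denominator = 2.09e-5 + 2.6e-18 * 8.8714e+12 = 4.396564e-05
Xe_eq = 9.791719e+10 / 4.396564e-05 = 2.2271e+15 /cm^3

2.2271e+15


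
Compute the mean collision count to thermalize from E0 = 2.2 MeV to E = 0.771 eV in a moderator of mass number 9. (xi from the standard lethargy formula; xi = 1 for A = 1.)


xi = 1 + (A-1)^2/(2A)*ln((A-1)/(A+1)) = 0.2066007 (for A = 9)
n = ln(E0/E) / xi
n = ln(2.2e6 / 0.771) / 0.2066007
n = ln(2.853437e+06) / 0.2066007 = 71.946

71.946


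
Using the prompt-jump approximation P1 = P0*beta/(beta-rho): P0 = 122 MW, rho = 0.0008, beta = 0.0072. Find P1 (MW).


P1/P0 = beta / (beta - rho)
P1/P0 = 0.0072 / (0.0072 - 0.0008) = 1.125000
P1 = 122 * 1.125000 = 137.25 MW

137.25


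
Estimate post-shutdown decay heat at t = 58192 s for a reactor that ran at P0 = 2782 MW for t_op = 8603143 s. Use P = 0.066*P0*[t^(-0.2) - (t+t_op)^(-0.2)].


P/P0 = 0.066 * [t^(-0.2) - (t + t_op)^(-0.2)]
P/P0 = 0.066 * [58192^(-0.2) - (58192 + 8603143)^(-0.2)]
P/P0 = 0.066 * [0.1114365 - 0.04097161] = 0.004650683
P = 2782 * 0.004650683 = 12.938 MW

12.938


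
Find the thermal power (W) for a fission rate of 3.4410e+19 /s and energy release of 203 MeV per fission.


P = fission_rate * E_MeV * 1.602e-13
P = 3.4410e+19 * 203 * 1.602e-13
P = 1.1190e+09 W

1.1190e+09


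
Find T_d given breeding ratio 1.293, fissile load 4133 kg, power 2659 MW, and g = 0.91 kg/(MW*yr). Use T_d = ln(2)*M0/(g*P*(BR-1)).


Breeding gain G = BR - 1 = 1.293 - 1 = 0.293
Fissile production rate = g * P * G = 0.91 * 2659 * 0.293 = 708.96917 kg/yr
T_d = ln(2) * M0 / (g * P * G)
T_d = ln(2) * 4133 / 708.96917 = 4.0408 yr

4.0408


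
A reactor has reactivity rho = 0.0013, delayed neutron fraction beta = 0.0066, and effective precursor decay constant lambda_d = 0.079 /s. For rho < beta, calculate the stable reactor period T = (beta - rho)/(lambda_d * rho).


T = (beta - rho) / (lambda_d * rho)
T = (0.0066 - 0.0013) / (0.079 * 0.0013)
T = 51.607 s

51.607


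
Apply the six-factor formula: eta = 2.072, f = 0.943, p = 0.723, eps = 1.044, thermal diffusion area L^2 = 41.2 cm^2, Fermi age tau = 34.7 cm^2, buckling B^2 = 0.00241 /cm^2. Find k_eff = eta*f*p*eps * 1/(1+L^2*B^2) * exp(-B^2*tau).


k_inf = eta*f*p*eps = 2.072*0.943*0.723*1.044 = 1.474824
P_TNL = 1/(1 + L^2*B^2) = 1/(1 + 41.2*0.00241) = 0.9096764
P_FNL = exp(-B^2*tau) = exp(-0.00241*34.7) = 0.9197743
k_eff = k_inf * P_TNL * P_FNL = 1.474824 * 0.9096764 * 0.9197743
k_eff = 1.2340

1.2340


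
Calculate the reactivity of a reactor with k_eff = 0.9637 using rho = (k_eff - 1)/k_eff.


rho = (k_eff - 1) / k_eff
rho = (0.9637 - 1) / 0.9637
rho = -0.037667

-0.037667


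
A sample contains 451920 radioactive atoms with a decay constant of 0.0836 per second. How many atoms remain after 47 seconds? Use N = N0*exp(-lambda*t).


N = N0 * exp(-lambda * t)
N = 451920 * exp(-0.0836 * 47)
N = 8884.5

8884.5


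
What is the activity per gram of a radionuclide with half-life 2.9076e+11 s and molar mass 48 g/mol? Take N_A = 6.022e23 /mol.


lambda = ln(2) / t_half = ln(2) / 2.9076e+11 = 2.383915e-12 /s
SA = lambda * N_A / M
SA = 2.383915e-12 * 6.022e23 / 48
SA = 2.9908e+10 Bq/g

2.9908e+10


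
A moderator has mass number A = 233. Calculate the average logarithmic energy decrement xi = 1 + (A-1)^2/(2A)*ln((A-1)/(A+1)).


xi = 1 + (A-1)^2/(2A) * ln((A-1)/(A+1))
xi = 1 + (233-1)^2/(2*233) * ln((233-1)/(233 +1))
xi = 0.0085592

0.0085592


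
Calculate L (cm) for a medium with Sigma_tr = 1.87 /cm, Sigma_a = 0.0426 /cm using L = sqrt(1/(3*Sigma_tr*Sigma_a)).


D = 1 / (3 * Sigma_tr) = 1 / (3 * 1.87) = 0.1782531 cm
L = sqrt(D / Sigma_a)
L = sqrt(0.1782531 / 0.0426)
L = 2.0456 cm

2.0456


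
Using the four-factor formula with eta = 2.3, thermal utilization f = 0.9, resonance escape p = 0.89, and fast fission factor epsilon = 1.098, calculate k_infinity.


k_inf = eta * f * p * epsilon
k_inf = 2.3 * 0.9 * 0.89 * 1.098
k_inf = 2.0228

2.0228


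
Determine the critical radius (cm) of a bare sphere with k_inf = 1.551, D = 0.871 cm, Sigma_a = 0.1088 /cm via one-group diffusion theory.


L^2 = D / Sigma_a = 0.871 / 0.1088 = 8.005515 cm^2
B_m^2 = (k_inf - 1) / L^2 = (1.551 - 1) / 8.005515 = 0.06882755 /cm^2
For a bare sphere: B_g = pi/R, so R_c = pi / sqrt(B_m^2)
R_c = pi / sqrt(0.06882755) = 11.975 cm

11.975


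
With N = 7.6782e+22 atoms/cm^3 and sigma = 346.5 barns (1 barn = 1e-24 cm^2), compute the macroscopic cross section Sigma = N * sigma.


Sigma = N * sigma_barns * 1e-24
Sigma = 7.6782e+22 * 346.5 * 1e-24
Sigma = 26.605 /cm

26.605


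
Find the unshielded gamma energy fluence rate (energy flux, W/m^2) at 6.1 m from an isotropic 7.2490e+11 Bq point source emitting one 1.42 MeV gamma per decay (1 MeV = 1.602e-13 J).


psi = A * E * 1.602e-13 / (4*pi*r^2)
psi = 7.2490e+11 * 1.42 * 1.602e-13 / (4*pi*6.1^2)
psi = 3.5266e-04 W/m^2

3.5266e-04


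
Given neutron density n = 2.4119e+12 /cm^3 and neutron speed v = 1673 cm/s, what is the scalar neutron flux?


phi = n * v
phi = 2.4119e+12 * 1673
phi = 4.0351e+15 /cm^2/s

4.0351e+15


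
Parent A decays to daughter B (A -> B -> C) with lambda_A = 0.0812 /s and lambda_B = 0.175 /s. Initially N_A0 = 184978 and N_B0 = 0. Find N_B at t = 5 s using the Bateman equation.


N_B(t) = lambda_A * N_A0 / (lambda_B - lambda_A) * [exp(-lambda_A*t) - exp(-lambda_B*t)]
exp(-0.0812*5) = 0.6663102; exp(-0.175*5) = 0.4168620
N_B = 0.0812 * 184978 / (0.175 - 0.0812) * (0.6663102 - 0.4168620)
N_B = 39944

39944
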